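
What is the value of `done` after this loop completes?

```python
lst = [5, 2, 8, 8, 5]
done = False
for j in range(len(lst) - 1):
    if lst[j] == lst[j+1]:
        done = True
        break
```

Check consecutive duplicates in [5, 2, 8, 8, 5]
`done` takes the values: False → True

Answer: True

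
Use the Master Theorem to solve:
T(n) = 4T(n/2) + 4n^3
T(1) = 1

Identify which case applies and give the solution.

a=4, b=2, f(n)=4n^3. log_2(4) = 2. Since c=3 > 2 and the regularity condition holds (4(n/2)^3 = (4/2^3)n^3 with 4/2^3 < 1), Case 3 applies: T(n) = Θ(f(n)) = O(n^3).

Answer: O(n^3) - Case 3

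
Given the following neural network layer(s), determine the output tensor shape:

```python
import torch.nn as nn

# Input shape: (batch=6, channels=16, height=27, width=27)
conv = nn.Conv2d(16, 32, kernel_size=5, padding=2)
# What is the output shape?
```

Input: (6, 16, 27, 27) -> Output: (6, 32, 27, 27)

Answer: (6, 32, 27, 27)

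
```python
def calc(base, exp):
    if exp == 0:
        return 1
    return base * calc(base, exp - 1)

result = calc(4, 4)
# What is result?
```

calc(4, 4) = 4 * 4 * 4 * 4 = 256

Answer: 256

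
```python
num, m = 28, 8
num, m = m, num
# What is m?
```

Trace:
`num, m = 28, 8` → num = 28; m = 8
`num, m = m, num` → num = 8; m = 28
So m = 28

Answer: 28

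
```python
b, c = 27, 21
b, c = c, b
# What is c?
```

Trace:
`b, c = 27, 21` → b = 27; c = 21
`b, c = c, b` → b = 21; c = 27
So c = 27

Answer: 27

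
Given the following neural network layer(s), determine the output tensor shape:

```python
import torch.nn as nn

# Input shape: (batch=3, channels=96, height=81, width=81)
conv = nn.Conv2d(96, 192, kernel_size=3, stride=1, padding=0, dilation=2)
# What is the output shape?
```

Input: (3, 96, 81, 81) -> Output: (3, 192, 77, 77)

Answer: (3, 192, 77, 77)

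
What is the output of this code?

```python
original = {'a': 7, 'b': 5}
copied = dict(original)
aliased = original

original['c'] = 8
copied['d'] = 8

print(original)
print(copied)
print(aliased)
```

Key concept: dict() creates copy, assignment creates alias.
Step by step:
`original = {'a': 7, 'b': 5}` → original = {'a': 7, 'b': 5}
`copied = dict(original)` → copied = {'a': 7, 'b': 5}
`aliased = original` → aliased = {'a': 7, 'b': 5} (same object as original)
`original['c'] = 8` → original = {'a': 7, 'b': 5, 'c': 8} (same object as aliased); aliased = {'a': 7, 'b': 5, 'c': 8} (same object as original)
`copied['d'] = 8` → copied = {'a': 7, 'b': 5, 'd': 8}
`print(original)` → prints {'a': 7, 'b': 5, 'c': 8}
`print(copied)` → prints {'a': 7, 'b': 5, 'd': 8}
`print(aliased)` → prints {'a': 7, 'b': 5, 'c': 8}

Answer:
{'a': 7, 'b': 5, 'c': 8}
{'a': 7, 'b': 5, 'd': 8}
{'a': 7, 'b': 5, 'c': 8}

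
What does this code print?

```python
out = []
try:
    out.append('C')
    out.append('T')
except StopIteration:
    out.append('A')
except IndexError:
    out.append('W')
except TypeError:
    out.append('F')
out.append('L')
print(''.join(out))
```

Execution trace: 'C' (try body) → 'T' (try body, no exception) → 'L' (after the try/except). Output: CTL

Answer: CTL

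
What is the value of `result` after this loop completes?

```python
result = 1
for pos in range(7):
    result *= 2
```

2^7 = 128
`result` takes the values: 1 → 2 → 4 → 8 → 16 → 32 → 64 → 128

Answer: 128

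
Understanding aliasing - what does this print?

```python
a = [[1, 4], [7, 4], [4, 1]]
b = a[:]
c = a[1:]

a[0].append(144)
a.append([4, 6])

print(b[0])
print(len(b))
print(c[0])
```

Key concept: slice with nested mutation.
Step by step:
`a = [[1, 4], [7, 4], [4, 1]]` → a = [[1, 4], [7, 4], [4, 1]]
`b = a[:]` → b = [[1, 4], [7, 4], [4, 1]]
`c = a[1:]` → c = [[7, 4], [4, 1]]
`a[0].append(144)` → a = [[1, 4, 144], [7, 4], [4, 1]]; b = [[1, 4, 144], [7, 4], [4, 1]]
`a.append([4, 6])` → a = [[1, 4, 144], [7, 4], [4, 1], [4, 6]]
`print(b[0])` → prints [1, 4, 144]
`print(len(b))` → prints 3
`print(c[0])` → prints [7, 4]

Answer:
[1, 4, 144]
3
[7, 4]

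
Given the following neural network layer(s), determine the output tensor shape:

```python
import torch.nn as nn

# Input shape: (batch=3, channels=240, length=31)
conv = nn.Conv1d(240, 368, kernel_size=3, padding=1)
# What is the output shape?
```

Input: (3, 240, 31) -> Output: (3, 368, 31)

Answer: (3, 368, 31)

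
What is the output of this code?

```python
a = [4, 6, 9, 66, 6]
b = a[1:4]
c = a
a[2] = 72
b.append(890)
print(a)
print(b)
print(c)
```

Key concept: slice vs alias.
Step by step:
`a = [4, 6, 9, 66, 6]` → a = [4, 6, 9, 66, 6]
`b = a[1:4]` → b = [6, 9, 66]
`c = a` → c = [4, 6, 9, 66, 6] (same object as a)
`a[2] = 72` → a = [4, 6, 72, 66, 6] (same object as c); c = [4, 6, 72, 66, 6] (same object as a)
`b.append(890)` → b = [6, 9, 66, 890]
`print(a)` → prints [4, 6, 72, 66, 6]
`print(b)` → prints [6, 9, 66, 890]
`print(c)` → prints [4, 6, 72, 66, 6]

Answer:
[4, 6, 72, 66, 6]
[6, 9, 66, 890]
[4, 6, 72, 66, 6]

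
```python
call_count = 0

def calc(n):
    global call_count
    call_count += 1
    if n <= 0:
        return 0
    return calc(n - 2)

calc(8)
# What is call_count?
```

Linear recursion stepping by 2: 5 calls from n=8 down to ≤0.

Answer: 5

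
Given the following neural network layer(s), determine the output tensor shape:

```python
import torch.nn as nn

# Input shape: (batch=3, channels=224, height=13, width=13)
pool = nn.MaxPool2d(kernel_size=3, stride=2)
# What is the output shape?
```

Input: (3, 224, 13, 13) -> Output: (3, 224, 6, 6)

Answer: (3, 224, 6, 6)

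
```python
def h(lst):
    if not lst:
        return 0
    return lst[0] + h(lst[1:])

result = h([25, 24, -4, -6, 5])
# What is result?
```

25 + 24 + (-4) + (-6) + 5 + 0 = 44

Answer: 44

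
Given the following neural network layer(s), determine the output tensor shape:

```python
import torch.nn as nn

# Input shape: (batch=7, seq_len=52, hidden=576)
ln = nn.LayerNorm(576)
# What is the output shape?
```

Input: (7, 52, 576) -> Output: (7, 52, 576)

Answer: (7, 52, 576)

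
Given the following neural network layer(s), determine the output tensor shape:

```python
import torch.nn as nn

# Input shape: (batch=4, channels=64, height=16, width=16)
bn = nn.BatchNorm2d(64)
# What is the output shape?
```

Input: (4, 64, 16, 16) -> Output: (4, 64, 16, 16)

Answer: (4, 64, 16, 16)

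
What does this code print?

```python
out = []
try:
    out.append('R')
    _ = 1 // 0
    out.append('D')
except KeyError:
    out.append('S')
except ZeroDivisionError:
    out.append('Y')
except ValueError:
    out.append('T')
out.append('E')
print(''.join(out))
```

Execution trace: 'R' (try body) → 'Y' (except ZeroDivisionError) → 'E' (after the try/except). Output: RYE

Answer: RYE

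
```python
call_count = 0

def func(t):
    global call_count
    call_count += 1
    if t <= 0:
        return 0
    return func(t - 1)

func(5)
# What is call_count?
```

Linear recursion stepping by 1: 6 calls from t=5 down to ≤0.

Answer: 6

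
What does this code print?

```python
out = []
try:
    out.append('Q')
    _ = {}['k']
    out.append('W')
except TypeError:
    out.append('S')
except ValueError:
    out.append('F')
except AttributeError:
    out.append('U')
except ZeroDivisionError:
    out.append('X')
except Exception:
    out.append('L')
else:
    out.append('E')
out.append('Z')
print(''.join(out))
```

Execution trace: 'Q' (try body) → 'L' (except Exception) → 'Z' (after the try/except). Output: QLZ

Answer: QLZ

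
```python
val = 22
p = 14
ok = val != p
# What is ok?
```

Trace:
`val = 22` → val = 22
`p = 14` → p = 14
`ok = val != p` → ok = True
So ok = True

Answer: True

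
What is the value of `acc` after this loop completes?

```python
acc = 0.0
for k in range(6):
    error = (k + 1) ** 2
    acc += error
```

Sum of squared losses 1² + 2² + ... + 6²
`acc` takes the values: 0.0 → 1.0 → 5.0 → 14.0 → 30.0 → 55.0 → 91.0

Answer: 91.0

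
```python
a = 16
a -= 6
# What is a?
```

Trace:
`a = 16` → a = 16
`a -= 6` → a = 10
So a = 10

Answer: 10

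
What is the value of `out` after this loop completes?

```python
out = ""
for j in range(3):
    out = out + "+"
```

Repeat '+' 3 times
`out` takes the values: "" → "+" → "++" → "+++"

Answer: "+++"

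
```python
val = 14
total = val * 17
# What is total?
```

Trace:
`val = 14` → val = 14
`total = val * 17` → total = 238
So total = 238

Answer: 238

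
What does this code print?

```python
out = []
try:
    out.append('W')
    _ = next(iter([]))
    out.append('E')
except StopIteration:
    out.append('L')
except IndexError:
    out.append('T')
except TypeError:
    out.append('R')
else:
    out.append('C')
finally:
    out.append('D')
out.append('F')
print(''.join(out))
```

Execution trace: 'W' (try body) → 'L' (except StopIteration) → 'D' (finally) → 'F' (after the try/except). Output: WLDF

Answer: WLDF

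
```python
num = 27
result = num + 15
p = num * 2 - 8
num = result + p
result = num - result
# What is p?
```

Trace:
`num = 27` → num = 27
`result = num + 15` → result = 42
`p = num * 2 - 8` → p = 46
`num = result + p` → num = 88
`result = num - result` → result = 46
So p = 46

Answer: 46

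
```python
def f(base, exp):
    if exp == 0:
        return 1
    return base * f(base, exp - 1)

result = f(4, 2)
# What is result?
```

f(4, 2) = 4 * 4 = 16

Answer: 16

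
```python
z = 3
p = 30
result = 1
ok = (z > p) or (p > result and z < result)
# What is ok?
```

Trace:
`z = 3` → z = 3
`p = 30` → p = 30
`result = 1` → result = 1
`ok = (z > p) or (p > result and z < result)` → ok = False
So ok = False

Answer: False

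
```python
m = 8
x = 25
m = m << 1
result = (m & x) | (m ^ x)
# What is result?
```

Trace:
`m = 8` → m = 8
`x = 25` → x = 25
`m = m << 1` → m = 16
`result = (m & x) | (m ^ x)` → result = 25
So result = 25

Answer: 25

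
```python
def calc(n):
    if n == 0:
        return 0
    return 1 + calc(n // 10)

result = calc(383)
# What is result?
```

Count of digits of 383: 3

Answer: 3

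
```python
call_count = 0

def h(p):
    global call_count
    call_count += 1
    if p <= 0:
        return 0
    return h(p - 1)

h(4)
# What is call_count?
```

Linear recursion stepping by 1: 5 calls from p=4 down to ≤0.

Answer: 5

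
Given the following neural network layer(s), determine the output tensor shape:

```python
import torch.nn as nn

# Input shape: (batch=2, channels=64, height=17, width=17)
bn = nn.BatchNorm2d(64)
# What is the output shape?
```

Input: (2, 64, 17, 17) -> Output: (2, 64, 17, 17)

Answer: (2, 64, 17, 17)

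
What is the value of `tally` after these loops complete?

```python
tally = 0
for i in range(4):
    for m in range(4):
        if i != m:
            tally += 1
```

4² - 4 (exclude diagonal)
`tally` takes the values: 0 → 1 → 2 → 3 → 4 → 5 → 6 → 7 → 8 → 9 → 10 → 11 → 12

Answer: 12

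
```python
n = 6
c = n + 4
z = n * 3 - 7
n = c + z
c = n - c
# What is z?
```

Trace:
`n = 6` → n = 6
`c = n + 4` → c = 10
`z = n * 3 - 7` → z = 11
`n = c + z` → n = 21
`c = n - c` → c = 11
So z = 11

Answer: 11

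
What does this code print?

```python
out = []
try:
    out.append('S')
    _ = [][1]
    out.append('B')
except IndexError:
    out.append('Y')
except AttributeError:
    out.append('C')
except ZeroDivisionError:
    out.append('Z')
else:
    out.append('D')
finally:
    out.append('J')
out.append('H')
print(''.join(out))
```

Execution trace: 'S' (try body) → 'Y' (except IndexError) → 'J' (finally) → 'H' (after the try/except). Output: SYJH

Answer: SYJH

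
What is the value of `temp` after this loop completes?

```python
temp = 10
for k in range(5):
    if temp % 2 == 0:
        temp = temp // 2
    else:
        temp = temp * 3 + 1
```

Collatz-style transformation from 10
`temp` takes the values: 10 → 5 → 16 → 8 → 4 → 2

Answer: 2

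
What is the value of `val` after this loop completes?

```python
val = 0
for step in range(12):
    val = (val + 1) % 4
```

Increment mod 4, 12 times = 0
`val` takes the values: 0 → 1 → 2 → 3 → 0 → 1 → 2 → 3 → 0 → 1 → 2 → 3 → 0

Answer: 0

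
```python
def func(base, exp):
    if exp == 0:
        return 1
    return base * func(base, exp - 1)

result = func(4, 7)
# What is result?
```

func(4, 7) = 4 * 4 * 4 * 4 * 4 * 4 * 4 = 16384

Answer: 16384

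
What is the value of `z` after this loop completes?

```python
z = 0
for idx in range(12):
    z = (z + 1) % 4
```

Increment mod 4, 12 times = 0
`z` takes the values: 0 → 1 → 2 → 3 → 0 → 1 → 2 → 3 → 0 → 1 → 2 → 3 → 0

Answer: 0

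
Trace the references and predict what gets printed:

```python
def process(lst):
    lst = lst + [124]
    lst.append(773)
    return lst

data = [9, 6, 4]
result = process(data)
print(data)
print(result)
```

Key concept: rebinding parameter vs mutation.
Step by step:
`data = [9, 6, 4]` → data = [9, 6, 4]
`result = process(data)` → result = [9, 6, 4, 124, 773]
`print(data)` → prints [9, 6, 4]
`print(result)` → prints [9, 6, 4, 124, 773]

Answer:
[9, 6, 4]
[9, 6, 4, 124, 773]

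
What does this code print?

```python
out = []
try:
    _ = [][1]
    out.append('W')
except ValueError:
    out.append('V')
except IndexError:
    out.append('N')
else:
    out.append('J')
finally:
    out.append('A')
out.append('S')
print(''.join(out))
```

Execution trace: 'N' (except IndexError) → 'A' (finally) → 'S' (after the try/except). Output: NAS

Answer: NAS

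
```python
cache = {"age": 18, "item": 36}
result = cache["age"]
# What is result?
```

Trace:
`cache = {"age": 18, "item": 36}` → cache = {'age': 18, 'item': 36}
`result = cache["age"]` → result = 18
So result = 18

Answer: 18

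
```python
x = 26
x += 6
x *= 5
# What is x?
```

Trace:
`x = 26` → x = 26
`x += 6` → x = 32
`x *= 5` → x = 160
So x = 160

Answer: 160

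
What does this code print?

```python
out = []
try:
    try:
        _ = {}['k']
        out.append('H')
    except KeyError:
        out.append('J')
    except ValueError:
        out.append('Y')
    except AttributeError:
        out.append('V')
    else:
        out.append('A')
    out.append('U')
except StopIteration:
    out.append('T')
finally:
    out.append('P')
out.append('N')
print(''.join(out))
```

Execution trace: 'J' (inner except KeyError) → 'U' (try body, no exception) → 'P' (finally) → 'N' (after the try/except). Output: JUPN

Answer: JUPN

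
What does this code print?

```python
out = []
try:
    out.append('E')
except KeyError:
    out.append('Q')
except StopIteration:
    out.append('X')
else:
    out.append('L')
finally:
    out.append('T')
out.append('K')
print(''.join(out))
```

Execution trace: 'E' (try body, no exception) → 'L' (else) → 'T' (finally) → 'K' (after the try/except). Output: ELTK

Answer: ELTK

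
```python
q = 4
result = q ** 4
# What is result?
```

Trace:
`q = 4` → q = 4
`result = q ** 4` → result = 256
So result = 256

Answer: 256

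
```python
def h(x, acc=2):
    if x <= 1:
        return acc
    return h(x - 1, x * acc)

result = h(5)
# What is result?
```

Accumulator trace (n, acc): (5, 2) -> (4, 10) -> (3, 40) -> (2, 120) -> (1, 240) -> return 240

Answer: 240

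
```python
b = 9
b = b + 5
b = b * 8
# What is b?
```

Trace:
`b = 9` → b = 9
`b = b + 5` → b = 14
`b = b * 8` → b = 112
So b = 112

Answer: 112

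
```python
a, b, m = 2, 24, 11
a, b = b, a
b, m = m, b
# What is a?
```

Trace:
`a, b, m = 2, 24, 11` → a = 2; b = 24; m = 11
`a, b = b, a` → a = 24; b = 2
`b, m = m, b` → b = 11; m = 2
So a = 24

Answer: 24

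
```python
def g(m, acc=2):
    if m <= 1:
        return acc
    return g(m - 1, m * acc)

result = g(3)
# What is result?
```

Accumulator trace (n, acc): (3, 2) -> (2, 6) -> (1, 12) -> return 12

Answer: 12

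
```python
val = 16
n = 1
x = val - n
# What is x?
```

Trace:
`val = 16` → val = 16
`n = 1` → n = 1
`x = val - n` → x = 15
So x = 15

Answer: 15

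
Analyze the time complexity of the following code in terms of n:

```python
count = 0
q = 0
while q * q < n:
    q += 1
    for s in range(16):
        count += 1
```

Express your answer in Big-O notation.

Each loop level contributes: √n × 1. Multiplying the contributions gives O(√n).

Answer: O(√n)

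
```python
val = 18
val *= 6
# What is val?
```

Trace:
`val = 18` → val = 18
`val *= 6` → val = 108
So val = 108

Answer: 108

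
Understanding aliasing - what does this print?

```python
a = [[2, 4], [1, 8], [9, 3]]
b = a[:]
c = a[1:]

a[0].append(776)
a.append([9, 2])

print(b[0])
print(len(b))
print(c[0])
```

Key concept: slice with nested mutation.
Step by step:
`a = [[2, 4], [1, 8], [9, 3]]` → a = [[2, 4], [1, 8], [9, 3]]
`b = a[:]` → b = [[2, 4], [1, 8], [9, 3]]
`c = a[1:]` → c = [[1, 8], [9, 3]]
`a[0].append(776)` → a = [[2, 4, 776], [1, 8], [9, 3]]; b = [[2, 4, 776], [1, 8], [9, 3]]
`a.append([9, 2])` → a = [[2, 4, 776], [1, 8], [9, 3], [9, 2]]
`print(b[0])` → prints [2, 4, 776]
`print(len(b))` → prints 3
`print(c[0])` → prints [1, 8]

Answer:
[2, 4, 776]
3
[1, 8]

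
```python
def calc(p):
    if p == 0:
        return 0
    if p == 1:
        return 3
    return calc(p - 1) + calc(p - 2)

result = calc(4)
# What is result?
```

Build up from base cases: calc(0)=0, calc(1)=3, calc(2)=3, calc(3)=6, calc(4)=9

Answer: 9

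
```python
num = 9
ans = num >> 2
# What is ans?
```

Trace:
`num = 9` → num = 9
`ans = num >> 2` → ans = 2
So ans = 2

Answer: 2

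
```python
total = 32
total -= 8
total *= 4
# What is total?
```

Trace:
`total = 32` → total = 32
`total -= 8` → total = 24
`total *= 4` → total = 96
So total = 96

Answer: 96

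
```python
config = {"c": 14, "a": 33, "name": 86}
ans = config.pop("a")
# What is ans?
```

Trace:
`config = {"c": 14, "a": 33, "name": 86}` → config = {'c': 14, 'a': 33, 'name': 86}
`ans = config.pop("a")` → config = {'c': 14, 'name': 86}; ans = 33
So ans = 33

Answer: 33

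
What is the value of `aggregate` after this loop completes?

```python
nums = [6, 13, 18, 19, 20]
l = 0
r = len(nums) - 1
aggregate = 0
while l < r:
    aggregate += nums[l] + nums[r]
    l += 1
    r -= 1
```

Sum of pairs from ends
`aggregate` takes the values: 0 → 26 → 58

Answer: 58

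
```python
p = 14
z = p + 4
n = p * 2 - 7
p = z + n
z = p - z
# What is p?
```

Trace:
`p = 14` → p = 14
`z = p + 4` → z = 18
`n = p * 2 - 7` → n = 21
`p = z + n` → p = 39
`z = p - z` → z = 21
So p = 39

Answer: 39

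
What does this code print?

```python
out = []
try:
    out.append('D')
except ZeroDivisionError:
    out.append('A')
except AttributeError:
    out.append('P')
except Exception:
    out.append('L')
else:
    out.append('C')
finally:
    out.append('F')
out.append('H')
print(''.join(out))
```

Execution trace: 'D' (try body, no exception) → 'C' (else) → 'F' (finally) → 'H' (after the try/except). Output: DCFH

Answer: DCFH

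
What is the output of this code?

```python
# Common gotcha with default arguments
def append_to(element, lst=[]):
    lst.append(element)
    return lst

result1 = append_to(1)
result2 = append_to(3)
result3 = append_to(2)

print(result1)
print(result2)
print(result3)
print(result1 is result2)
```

Key concept: mutable default argument gotcha.
Step by step:
`result1 = append_to(1)` → result1 = [1]
`result2 = append_to(3)` → result1 = [1, 3] (same object as result2); result2 = [1, 3] (same object as result1)
`result3 = append_to(2)` → result1 = [1, 3, 2] (same object as result2, result3); result2 = [1, 3, 2] (same object as result1, result3); result3 = [1, 3, 2] (same object as result1, result2)
`print(result1)` → prints [1, 3, 2]
`print(result2)` → prints [1, 3, 2]
`print(result3)` → prints [1, 3, 2]
`print(result1 is result2)` → prints True

Answer:
[1, 3, 2]
[1, 3, 2]
[1, 3, 2]
True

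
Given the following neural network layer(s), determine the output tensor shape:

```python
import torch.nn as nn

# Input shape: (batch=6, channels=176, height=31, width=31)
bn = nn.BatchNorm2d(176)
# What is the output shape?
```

Input: (6, 176, 31, 31) -> Output: (6, 176, 31, 31)

Answer: (6, 176, 31, 31)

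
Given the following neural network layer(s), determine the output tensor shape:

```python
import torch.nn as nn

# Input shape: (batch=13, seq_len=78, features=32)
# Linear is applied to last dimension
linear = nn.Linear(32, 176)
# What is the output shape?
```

Input: (13, 78, 32) -> Output: (13, 78, 176)

Answer: (13, 78, 176)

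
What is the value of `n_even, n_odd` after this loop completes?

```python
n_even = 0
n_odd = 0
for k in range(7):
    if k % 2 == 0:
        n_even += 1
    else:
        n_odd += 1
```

Count evens and odds in range(7)
`n_even, n_odd` takes the values: (0, 0) → (1, 0) → (1, 1) → (2, 1) → (2, 2) → (3, 2) → (3, 3) → (4, 3)

Answer: 4, 3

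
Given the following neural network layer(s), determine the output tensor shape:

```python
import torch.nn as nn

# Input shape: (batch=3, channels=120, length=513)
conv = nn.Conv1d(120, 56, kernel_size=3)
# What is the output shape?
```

Input: (3, 120, 513) -> Output: (3, 56, 511)

Answer: (3, 56, 511)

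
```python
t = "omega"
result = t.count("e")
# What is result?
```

Trace:
`t = "omega"` → t = 'omega'
`result = t.count("e")` → result = 1
So result = 1

Answer: 1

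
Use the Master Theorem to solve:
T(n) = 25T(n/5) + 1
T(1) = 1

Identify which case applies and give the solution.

a=25, b=5, f(n)=1. log_5(25) = 2. Since c=0 < 2, Case 1 applies: T(n) = Θ(n^log_b(a)) = O(n^2).

Answer: O(n^2) - Case 1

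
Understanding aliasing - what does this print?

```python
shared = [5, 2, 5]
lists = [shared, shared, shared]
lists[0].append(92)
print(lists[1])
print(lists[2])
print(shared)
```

Key concept: list of same reference.
Step by step:
`shared = [5, 2, 5]` → shared = [5, 2, 5]
`lists = [shared, shared, shared]` → lists = [[5, 2, 5], [5, 2, 5], [5, 2, 5]]
`lists[0].append(92)` → shared = [5, 2, 5, 92]; lists = [[5, 2, 5, 92], [5, 2, 5, 92], [5, 2, 5, 92]]
`print(lists[1])` → prints [5, 2, 5, 92]
`print(lists[2])` → prints [5, 2, 5, 92]
`print(shared)` → prints [5, 2, 5, 92]

Answer:
[5, 2, 5, 92]
[5, 2, 5, 92]
[5, 2, 5, 92]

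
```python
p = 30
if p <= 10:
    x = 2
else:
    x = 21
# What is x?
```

Trace:
`p = 30` → p = 30
`if p <= 10: ...` → p <= 10 is False, take else branch → x = 21
So x = 21

Answer: 21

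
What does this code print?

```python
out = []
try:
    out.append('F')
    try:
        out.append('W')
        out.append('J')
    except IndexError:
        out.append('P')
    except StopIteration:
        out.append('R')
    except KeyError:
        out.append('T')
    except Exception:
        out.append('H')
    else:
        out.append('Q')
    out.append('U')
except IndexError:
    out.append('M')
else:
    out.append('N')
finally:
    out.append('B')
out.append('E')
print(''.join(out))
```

Execution trace: 'F' (try body) → 'W' (inner try body) → 'J' (inner try body, no exception) → 'Q' (inner else) → 'U' (try body, no exception) → 'N' (else) → 'B' (finally) → 'E' (after the try/except). Output: FWJQUNBE

Answer: FWJQUNBE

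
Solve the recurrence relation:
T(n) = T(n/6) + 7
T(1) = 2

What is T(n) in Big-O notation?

Each step divides n by 6 and adds 7. After log_6(n) steps we reach T(1)=2. So T(n) = 7·log_6(n) + 2 = O(log n).

Answer: O(log n)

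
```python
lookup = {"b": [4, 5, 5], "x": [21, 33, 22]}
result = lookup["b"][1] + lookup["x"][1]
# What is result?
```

Trace:
`lookup = {"b": [4, 5, 5], "x": [21, 33, 22]}` → lookup = {'b': [4, 5, 5], 'x': [21, 33, 22]}
`result = lookup["b"][1] + lookup["x"][1]` → result = 38
So result = 38

Answer: 38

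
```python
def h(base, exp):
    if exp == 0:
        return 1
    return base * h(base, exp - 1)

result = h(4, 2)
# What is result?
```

h(4, 2) = 4 * 4 = 16

Answer: 16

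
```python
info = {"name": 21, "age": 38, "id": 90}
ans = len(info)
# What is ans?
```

Trace:
`info = {"name": 21, "age": 38, "id": 90}` → info = {'name': 21, 'age': 38, 'id': 90}
`ans = len(info)` → ans = 3
So ans = 3

Answer: 3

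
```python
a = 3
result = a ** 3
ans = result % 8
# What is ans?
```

Trace:
`a = 3` → a = 3
`result = a ** 3` → result = 27
`ans = result % 8` → ans = 3
So ans = 3

Answer: 3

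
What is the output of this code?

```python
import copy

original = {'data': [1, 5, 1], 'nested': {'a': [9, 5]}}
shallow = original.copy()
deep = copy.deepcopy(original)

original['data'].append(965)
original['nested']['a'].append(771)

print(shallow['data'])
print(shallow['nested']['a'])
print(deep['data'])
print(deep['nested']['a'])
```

Key concept: comparing shallow vs deep copy.
Step by step:
`original = {'data': [1, 5, 1], 'nested': {'a': [9, 5]}}` → original = {'data': [1, 5, 1], 'nested': {'a': [9, 5]}}
`shallow = original.copy()` → shallow = {'data': [1, 5, 1], 'nested': {'a': [9, 5]}}
`deep = copy.deepcopy(original)` → deep = {'data': [1, 5, 1], 'nested': {'a': [9, 5]}}
`original['data'].append(965)` → original = {'data': [1, 5, 1, 965], 'nested': {'a': [9, 5]}}; shallow = {'data': [1, 5, 1, 965], 'nested': {'a': [9, 5]}}
`original['nested']['a'].append(771)` → original = {'data': [1, 5, 1, 965], 'nested': {'a': [9, 5, 771]}}; shallow = {'data': [1, 5, 1, 965], 'nested': {'a': [9, 5, 771]}}
`print(shallow['data'])` → prints [1, 5, 1, 965]
`print(shallow['nested']['a'])` → prints [9, 5, 771]
`print(deep['data'])` → prints [1, 5, 1]
`print(deep['nested']['a'])` → prints [9, 5]

Answer:
[1, 5, 1, 965]
[9, 5, 771]
[1, 5, 1]
[9, 5]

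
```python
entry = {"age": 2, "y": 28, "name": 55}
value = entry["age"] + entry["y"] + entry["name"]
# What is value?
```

Trace:
`entry = {"age": 2, "y": 28, "name": 55}` → entry = {'age': 2, 'y': 28, 'name': 55}
`value = entry["age"] + entry["y"] + entry["name"]` → value = 85
So value = 85

Answer: 85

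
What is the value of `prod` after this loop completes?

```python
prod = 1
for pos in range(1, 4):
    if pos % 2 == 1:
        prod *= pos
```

Product of odd numbers 1 to 3
`prod` takes the values: 1 → 3

Answer: 3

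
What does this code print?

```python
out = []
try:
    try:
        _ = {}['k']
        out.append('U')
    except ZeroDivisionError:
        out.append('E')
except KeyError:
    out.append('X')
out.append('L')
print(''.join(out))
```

Execution trace: 'X' (outer except KeyError) → 'L' (after the try/except). Output: XL

Answer: XL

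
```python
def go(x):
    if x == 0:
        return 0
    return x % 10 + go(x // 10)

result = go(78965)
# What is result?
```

Sum of digits of 78965: 5 + 6 + 9 + 8 + 7 = 35

Answer: 35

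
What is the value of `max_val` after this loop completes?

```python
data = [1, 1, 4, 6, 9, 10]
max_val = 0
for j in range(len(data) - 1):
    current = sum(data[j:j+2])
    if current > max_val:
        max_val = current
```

Max sum of 2-element window in [1, 1, 4, 6, 9, 10]
`max_val` takes the values: 0 → 2 → 5 → 10 → 15 → 19

Answer: 19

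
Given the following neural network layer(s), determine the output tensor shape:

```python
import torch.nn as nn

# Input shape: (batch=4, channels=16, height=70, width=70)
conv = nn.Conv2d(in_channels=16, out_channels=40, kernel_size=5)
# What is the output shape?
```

Input: (4, 16, 70, 70) -> Output: (4, 40, 66, 66)

Answer: (4, 40, 66, 66)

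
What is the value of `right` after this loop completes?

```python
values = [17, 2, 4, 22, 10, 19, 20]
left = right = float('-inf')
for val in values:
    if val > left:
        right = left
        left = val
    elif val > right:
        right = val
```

Second largest (with repeats) in [17, 2, 4, 22, 10, 19, 20]
`right` takes the values: -inf → 2 → 4 → 17 → 19 → 20

Answer: 20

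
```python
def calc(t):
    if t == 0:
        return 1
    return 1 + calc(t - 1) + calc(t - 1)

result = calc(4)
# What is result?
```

calc(t) = 1 + 2·calc(t-1), calc(0)=1. Closed form: (1+1)·2^4 - 1 = 31.

Answer: 31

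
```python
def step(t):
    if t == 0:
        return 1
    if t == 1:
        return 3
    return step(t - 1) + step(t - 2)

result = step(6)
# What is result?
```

Build up from base cases: step(0)=1, step(1)=3, step(2)=4, step(3)=7, step(4)=11, step(5)=18, step(6)=29

Answer: 29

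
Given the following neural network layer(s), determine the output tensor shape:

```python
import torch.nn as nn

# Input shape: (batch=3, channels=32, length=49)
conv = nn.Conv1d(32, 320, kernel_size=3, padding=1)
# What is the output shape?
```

Input: (3, 32, 49) -> Output: (3, 320, 49)

Answer: (3, 320, 49)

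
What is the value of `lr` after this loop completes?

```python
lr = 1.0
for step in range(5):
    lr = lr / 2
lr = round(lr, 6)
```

Halving LR 5 times: 1 / 2^5
`lr` takes the values: 1.0 → 0.5 → 0.25 → 0.125 → 0.0625 → 0.03125

Answer: 0.03125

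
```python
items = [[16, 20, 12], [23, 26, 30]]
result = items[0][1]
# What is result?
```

Trace:
`items = [[16, 20, 12], [23, 26, 30]]` → items = [[16, 20, 12], [23, 26, 30]]
`result = items[0][1]` → result = 20
So result = 20

Answer: 20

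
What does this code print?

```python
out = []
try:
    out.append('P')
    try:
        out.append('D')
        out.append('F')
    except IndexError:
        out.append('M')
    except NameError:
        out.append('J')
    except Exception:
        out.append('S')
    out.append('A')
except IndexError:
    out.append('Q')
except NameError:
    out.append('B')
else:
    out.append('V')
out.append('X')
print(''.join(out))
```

Execution trace: 'P' (try body) → 'D' (inner try body) → 'F' (inner try body, no exception) → 'A' (try body, no exception) → 'V' (else) → 'X' (after the try/except). Output: PDFAVX

Answer: PDFAVX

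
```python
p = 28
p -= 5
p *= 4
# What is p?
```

Trace:
`p = 28` → p = 28
`p -= 5` → p = 23
`p *= 4` → p = 92
So p = 92

Answer: 92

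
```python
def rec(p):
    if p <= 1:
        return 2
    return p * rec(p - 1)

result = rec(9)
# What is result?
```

rec(9) = 9 * 8 * 7 * 6 * 5 * 4 * 3 * 2 * 2 = 725760

Answer: 725760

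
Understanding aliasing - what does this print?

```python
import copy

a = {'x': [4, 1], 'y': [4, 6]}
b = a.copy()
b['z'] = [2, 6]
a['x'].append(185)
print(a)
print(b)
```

Key concept: shallow copy of dict with mutable values.
Step by step:
`a = {'x': [4, 1], 'y': [4, 6]}` → a = {'x': [4, 1], 'y': [4, 6]}
`b = a.copy()` → b = {'x': [4, 1], 'y': [4, 6]}
`b['z'] = [2, 6]` → b = {'x': [4, 1], 'y': [4, 6], 'z': [2, 6]}
`a['x'].append(185)` → a = {'x': [4, 1, 185], 'y': [4, 6]}; b = {'x': [4, 1, 185], 'y': [4, 6], 'z': [2, 6]}
`print(a)` → prints {'x': [4, 1, 185], 'y': [4, 6]}
`print(b)` → prints {'x': [4, 1, 185], 'y': [4, 6], 'z': [2, 6]}

Answer:
{'x': [4, 1, 185], 'y': [4, 6]}
{'x': [4, 1, 185], 'y': [4, 6], 'z': [2, 6]}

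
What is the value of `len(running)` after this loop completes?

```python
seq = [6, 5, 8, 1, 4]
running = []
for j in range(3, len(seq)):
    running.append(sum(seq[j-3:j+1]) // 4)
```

Number of 4-element averages
`running` takes the values: [] → [5] → [5, 4]
So `len(running)` = 2

Answer: 2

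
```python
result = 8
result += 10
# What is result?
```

Trace:
`result = 8` → result = 8
`result += 10` → result = 18
So result = 18

Answer: 18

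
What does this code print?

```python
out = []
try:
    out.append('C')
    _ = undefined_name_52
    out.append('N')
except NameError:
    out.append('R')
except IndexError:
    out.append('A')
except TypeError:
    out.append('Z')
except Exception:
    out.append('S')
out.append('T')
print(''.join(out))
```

Execution trace: 'C' (try body) → 'R' (except NameError) → 'T' (after the try/except). Output: CRT

Answer: CRT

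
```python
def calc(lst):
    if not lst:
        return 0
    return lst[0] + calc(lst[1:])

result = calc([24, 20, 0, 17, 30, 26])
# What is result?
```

24 + 20 + 0 + 17 + 30 + 26 + 0 = 117

Answer: 117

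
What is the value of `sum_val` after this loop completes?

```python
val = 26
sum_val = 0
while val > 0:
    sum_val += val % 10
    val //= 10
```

Sum digits of 26
`sum_val` takes the values: 0 → 6 → 8

Answer: 8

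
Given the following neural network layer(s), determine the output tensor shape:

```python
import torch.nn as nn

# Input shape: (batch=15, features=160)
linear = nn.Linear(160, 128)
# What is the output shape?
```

Input: (15, 160) -> Output: (15, 128)

Answer: (15, 128)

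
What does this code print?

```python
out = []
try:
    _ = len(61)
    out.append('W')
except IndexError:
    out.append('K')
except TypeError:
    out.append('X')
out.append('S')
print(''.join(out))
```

Execution trace: 'X' (except TypeError) → 'S' (after the try/except). Output: XS

Answer: XS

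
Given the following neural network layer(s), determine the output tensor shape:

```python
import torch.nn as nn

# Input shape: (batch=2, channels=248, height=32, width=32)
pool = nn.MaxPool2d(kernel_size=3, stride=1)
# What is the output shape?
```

Input: (2, 248, 32, 32) -> Output: (2, 248, 30, 30)

Answer: (2, 248, 30, 30)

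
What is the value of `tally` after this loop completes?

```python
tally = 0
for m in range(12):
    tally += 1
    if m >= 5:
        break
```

Loop breaks when m reaches 5, tally is 6
`tally` takes the values: 0 → 1 → 2 → 3 → 4 → 5 → 6

Answer: 6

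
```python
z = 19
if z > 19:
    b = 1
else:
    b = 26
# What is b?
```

Trace:
`z = 19` → z = 19
`if z > 19: ...` → z > 19 is False, take else branch → b = 26
So b = 26

Answer: 26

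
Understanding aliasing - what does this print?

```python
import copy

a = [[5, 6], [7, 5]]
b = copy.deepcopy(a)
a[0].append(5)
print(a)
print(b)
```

Key concept: deep copy is fully independent.
Step by step:
`a = [[5, 6], [7, 5]]` → a = [[5, 6], [7, 5]]
`b = copy.deepcopy(a)` → b = [[5, 6], [7, 5]]
`a[0].append(5)` → a = [[5, 6, 5], [7, 5]]
`print(a)` → prints [[5, 6, 5], [7, 5]]
`print(b)` → prints [[5, 6], [7, 5]]

Answer:
[[5, 6, 5], [7, 5]]
[[5, 6], [7, 5]]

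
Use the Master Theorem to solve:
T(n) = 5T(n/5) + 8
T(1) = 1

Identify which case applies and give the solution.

a=5, b=5, f(n)=8. log_5(5) = 1. Since c=0 < 1, Case 1 applies: T(n) = Θ(n^log_b(a)) = O(n).

Answer: O(n) - Case 1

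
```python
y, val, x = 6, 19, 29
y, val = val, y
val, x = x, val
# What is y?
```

Trace:
`y, val, x = 6, 19, 29` → y = 6; val = 19; x = 29
`y, val = val, y` → y = 19; val = 6
`val, x = x, val` → val = 29; x = 6
So y = 19

Answer: 19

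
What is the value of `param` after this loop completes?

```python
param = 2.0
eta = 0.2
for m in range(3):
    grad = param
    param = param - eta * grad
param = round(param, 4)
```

Gradient descent: w = 2.0 * (1 - 0.2)^3
`param` takes the values: 2.0 → 1.6 → 1.28 → 1.024

Answer: 1.024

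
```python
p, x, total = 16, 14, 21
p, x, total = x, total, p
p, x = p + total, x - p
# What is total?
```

Trace:
`p, x, total = 16, 14, 21` → p = 16; x = 14; total = 21
`p, x, total = x, total, p` → p = 14; x = 21; total = 16
`p, x = p + total, x - p` → p = 30; x = 7
So total = 16

Answer: 16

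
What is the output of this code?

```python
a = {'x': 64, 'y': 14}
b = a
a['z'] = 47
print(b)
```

Key concept: dict aliasing.
Step by step:
`a = {'x': 64, 'y': 14}` → a = {'x': 64, 'y': 14}
`b = a` → b = {'x': 64, 'y': 14} (same object as a)
`a['z'] = 47` → a = {'x': 64, 'y': 14, 'z': 47} (same object as b); b = {'x': 64, 'y': 14, 'z': 47} (same object as a)
`print(b)` → prints {'x': 64, 'y': 14, 'z': 47}

Answer: {'x': 64, 'y': 14, 'z': 47}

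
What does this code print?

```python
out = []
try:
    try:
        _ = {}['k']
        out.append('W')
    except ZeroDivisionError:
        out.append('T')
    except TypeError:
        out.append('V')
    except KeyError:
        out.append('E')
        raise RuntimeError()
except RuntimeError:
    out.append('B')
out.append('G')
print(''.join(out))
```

Execution trace: 'E' (inner except KeyError) → 'B' (outer except RuntimeError) → 'G' (after the try/except). Output: EBG

Answer: EBG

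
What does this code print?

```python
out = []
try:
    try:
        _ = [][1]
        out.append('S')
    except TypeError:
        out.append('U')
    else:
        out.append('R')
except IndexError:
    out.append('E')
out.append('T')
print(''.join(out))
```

Execution trace: 'E' (outer except IndexError) → 'T' (after the try/except). Output: ET

Answer: ET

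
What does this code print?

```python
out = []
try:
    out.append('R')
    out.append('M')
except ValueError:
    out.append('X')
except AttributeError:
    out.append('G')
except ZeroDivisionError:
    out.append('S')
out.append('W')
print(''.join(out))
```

Execution trace: 'R' (try body) → 'M' (try body, no exception) → 'W' (after the try/except). Output: RMW

Answer: RMW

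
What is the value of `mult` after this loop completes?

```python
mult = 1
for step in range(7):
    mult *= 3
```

3^7 = 2187
`mult` takes the values: 1 → 3 → 9 → 27 → 81 → 243 → 729 → 2187

Answer: 2187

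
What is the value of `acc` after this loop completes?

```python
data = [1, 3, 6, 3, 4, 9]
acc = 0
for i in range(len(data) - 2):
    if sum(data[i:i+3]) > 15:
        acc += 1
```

Count windows with sum > 15
`acc` takes the values: 0 → 1

Answer: 1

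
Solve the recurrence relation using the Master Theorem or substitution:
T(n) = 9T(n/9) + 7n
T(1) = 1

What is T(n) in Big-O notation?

By Master Theorem: a=9, b=9, f(n)=7n. Since log_9(9) = 1 and f(n) = Θ(n^1), Case 2 applies. T(n) = O(n log n).

Answer: O(n log n)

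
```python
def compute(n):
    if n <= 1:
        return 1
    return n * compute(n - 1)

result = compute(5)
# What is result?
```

compute(5) = 5 * 4 * 3 * 2 * 1 = 120

Answer: 120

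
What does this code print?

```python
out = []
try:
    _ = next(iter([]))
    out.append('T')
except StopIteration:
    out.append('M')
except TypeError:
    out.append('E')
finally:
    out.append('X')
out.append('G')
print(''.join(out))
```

Execution trace: 'M' (except StopIteration) → 'X' (finally) → 'G' (after the try/except). Output: MXG

Answer: MXG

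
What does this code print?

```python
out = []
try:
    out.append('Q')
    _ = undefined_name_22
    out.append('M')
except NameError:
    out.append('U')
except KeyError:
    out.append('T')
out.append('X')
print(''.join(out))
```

Execution trace: 'Q' (try body) → 'U' (except NameError) → 'X' (after the try/except). Output: QUX

Answer: QUX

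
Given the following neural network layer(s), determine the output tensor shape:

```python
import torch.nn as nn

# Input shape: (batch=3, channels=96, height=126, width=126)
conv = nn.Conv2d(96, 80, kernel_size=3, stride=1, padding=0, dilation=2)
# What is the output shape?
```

Input: (3, 96, 126, 126) -> Output: (3, 80, 122, 122)

Answer: (3, 80, 122, 122)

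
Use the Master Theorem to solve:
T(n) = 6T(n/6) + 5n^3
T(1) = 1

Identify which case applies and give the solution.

a=6, b=6, f(n)=5n^3. log_6(6) = 1. Since c=3 > 1 and the regularity condition holds (6(n/6)^3 = (6/6^3)n^3 with 6/6^3 < 1), Case 3 applies: T(n) = Θ(f(n)) = O(n^3).

Answer: O(n^3) - Case 3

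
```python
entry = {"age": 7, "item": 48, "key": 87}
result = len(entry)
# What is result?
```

Trace:
`entry = {"age": 7, "item": 48, "key": 87}` → entry = {'age': 7, 'item': 48, 'key': 87}
`result = len(entry)` → result = 3
So result = 3

Answer: 3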